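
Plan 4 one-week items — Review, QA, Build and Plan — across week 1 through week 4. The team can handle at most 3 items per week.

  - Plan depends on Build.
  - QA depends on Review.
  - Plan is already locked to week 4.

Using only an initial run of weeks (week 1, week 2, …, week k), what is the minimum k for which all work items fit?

The precedence chain requires at least 2 distinct weeks.
With at most 3 per week and 4 work items, at least 2 weeks are needed.
Plan can't be placed before week 4, so the schedule must run through at least week 4.
4 works (last occupied week: week 4): for example Plan in week 4; Build in week 1; Review in week 1; QA in week 2.

4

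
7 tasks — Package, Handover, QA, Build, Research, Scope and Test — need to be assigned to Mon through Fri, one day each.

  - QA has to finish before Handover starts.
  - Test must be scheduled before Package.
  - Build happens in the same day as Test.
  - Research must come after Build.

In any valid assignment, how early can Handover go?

Precedence pushes Handover to at least Tue.
Handover at Tue is achievable: QA=Mon; Build=Mon; Package=Tue; Test=Mon; Scope=Mon; Handover=Tue; Research=Tue.

Tue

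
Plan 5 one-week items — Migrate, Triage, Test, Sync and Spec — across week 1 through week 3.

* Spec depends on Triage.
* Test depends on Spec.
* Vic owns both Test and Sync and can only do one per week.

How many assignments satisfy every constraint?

6

Splitting on Migrate: it can be week 1 (2), week 2 (2), week 3 (2). Listing each branch's schedules as (Triage, Test, Sync, Spec) by week number:
Migrate=week 1: (1,3,1,2) (1,3,2,2) — 2.
Migrate=week 2: (1,3,1,2) (1,3,2,2) — 2.
Migrate=week 3: (1,3,1,2) (1,3,2,2) — 2.
Summing: 2 + 2 + 2 = 6.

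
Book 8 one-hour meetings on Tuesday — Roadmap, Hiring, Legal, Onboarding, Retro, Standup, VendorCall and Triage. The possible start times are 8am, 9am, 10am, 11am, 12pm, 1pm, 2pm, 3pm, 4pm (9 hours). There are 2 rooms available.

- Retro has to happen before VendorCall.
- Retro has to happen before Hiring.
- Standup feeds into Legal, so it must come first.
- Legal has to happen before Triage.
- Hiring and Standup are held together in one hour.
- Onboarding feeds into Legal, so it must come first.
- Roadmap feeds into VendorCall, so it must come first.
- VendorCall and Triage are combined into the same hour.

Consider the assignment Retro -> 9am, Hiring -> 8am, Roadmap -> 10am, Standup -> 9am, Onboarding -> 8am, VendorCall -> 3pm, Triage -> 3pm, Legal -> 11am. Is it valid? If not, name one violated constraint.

No — it violates: Retro has to happen before Hiring

Hiring and Standup are held together in one hour — violated.
Retro has to happen before Hiring — violated.
Standup feeds into Legal, so it must come first — holds.
Onboarding feeds into Legal, so it must come first — holds.
There are 2 rooms available — holds.
VendorCall and Triage are combined into the same hour — holds.
Roadmap feeds into VendorCall, so it must come first — holds.
Retro has to happen before VendorCall — holds.
Legal has to happen before Triage — holds.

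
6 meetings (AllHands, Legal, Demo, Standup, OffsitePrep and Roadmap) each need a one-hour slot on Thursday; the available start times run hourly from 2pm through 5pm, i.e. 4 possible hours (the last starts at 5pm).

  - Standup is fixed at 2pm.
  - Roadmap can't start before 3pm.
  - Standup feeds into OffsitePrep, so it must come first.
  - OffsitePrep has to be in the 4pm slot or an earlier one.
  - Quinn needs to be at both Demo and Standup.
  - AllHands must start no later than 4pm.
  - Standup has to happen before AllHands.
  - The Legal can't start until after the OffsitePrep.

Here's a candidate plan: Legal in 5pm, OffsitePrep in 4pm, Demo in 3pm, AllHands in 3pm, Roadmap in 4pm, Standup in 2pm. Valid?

Valid

Roadmap can't start before 3pm — holds.
Standup has to happen before AllHands — holds.
AllHands must start no later than 4pm — holds.
Standup is fixed at 2pm — holds.
OffsitePrep has to be in the 4pm slot or an earlier one — holds.
The Legal can't start until after the OffsitePrep — holds.
Quinn needs to be at both Demo and Standup — holds.
Standup feeds into OffsitePrep, so it must come first — holds.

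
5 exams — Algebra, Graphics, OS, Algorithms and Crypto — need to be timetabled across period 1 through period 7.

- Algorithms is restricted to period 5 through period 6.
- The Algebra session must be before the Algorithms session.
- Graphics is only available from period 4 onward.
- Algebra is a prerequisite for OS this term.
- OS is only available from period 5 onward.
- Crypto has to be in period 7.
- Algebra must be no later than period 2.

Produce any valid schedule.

Graphics -> period 4, Crypto -> period 7, OS -> period 5, Algorithms -> period 5, Algebra -> period 1

Checking: Algebra(period 1) before Algorithms(period 5); Algebra(period 1) before OS(period 5); OS=period 5 in [period 5,period 7]; Algorithms=period 5 in [period 5,period 6]; Graphics=period 4 in [period 4,period 7]; Crypto=period 7 in [period 7,period 7]; Algebra=period 1 in [period 1,period 2].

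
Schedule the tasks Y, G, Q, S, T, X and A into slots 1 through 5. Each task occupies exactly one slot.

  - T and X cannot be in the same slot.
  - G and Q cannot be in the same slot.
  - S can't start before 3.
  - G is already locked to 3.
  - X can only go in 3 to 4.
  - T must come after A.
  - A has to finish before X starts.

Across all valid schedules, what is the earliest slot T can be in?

Precedence pushes T to at least 2.
T at 2 is achievable: A=1, X=3, T=2, Y=1, Q=1, G=3, S=3.

2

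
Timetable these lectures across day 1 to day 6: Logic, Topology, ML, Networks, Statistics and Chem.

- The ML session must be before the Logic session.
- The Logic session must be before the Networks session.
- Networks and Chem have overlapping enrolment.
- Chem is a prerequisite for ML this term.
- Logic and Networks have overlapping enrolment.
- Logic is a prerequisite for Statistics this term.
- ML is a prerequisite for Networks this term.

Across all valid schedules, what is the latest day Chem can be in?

day 3

Downstream work caps Chem at day 3.
Chem at day 3 is achievable: Networks=day 6, Chem=day 3, ML=day 4, Topology=day 1, Logic=day 5, Statistics=day 6.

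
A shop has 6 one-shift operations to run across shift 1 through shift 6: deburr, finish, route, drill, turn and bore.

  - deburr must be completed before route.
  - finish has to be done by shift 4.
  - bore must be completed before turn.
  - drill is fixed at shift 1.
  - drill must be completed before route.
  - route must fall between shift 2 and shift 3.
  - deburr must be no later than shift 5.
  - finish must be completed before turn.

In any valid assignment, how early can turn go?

shift 2

Precedence pushes turn to at least shift 2.
turn at shift 2 is achievable: route -> shift 2, finish -> shift 1, deburr -> shift 1, bore -> shift 1, turn -> shift 2, drill -> shift 1.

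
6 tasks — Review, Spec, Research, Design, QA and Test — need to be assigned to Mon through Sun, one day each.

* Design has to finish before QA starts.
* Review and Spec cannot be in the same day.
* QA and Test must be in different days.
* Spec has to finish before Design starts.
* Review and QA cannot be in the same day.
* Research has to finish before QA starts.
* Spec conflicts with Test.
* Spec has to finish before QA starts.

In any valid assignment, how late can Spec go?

Fri

Downstream work caps Spec at Fri.
Spec at Fri is achievable: Spec=Fri, Test=Mon, Research=Mon, Review=Mon, QA=Sun, Design=Sat.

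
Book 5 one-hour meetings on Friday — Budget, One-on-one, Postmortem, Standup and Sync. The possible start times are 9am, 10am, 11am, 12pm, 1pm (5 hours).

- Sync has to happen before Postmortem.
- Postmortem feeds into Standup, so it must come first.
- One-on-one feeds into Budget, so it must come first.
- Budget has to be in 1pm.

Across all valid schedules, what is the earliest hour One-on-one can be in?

9am

Downstream work caps One-on-one at 12pm.
One-on-one at 9am is achievable: One-on-one=9am; Postmortem=10am; Budget=1pm; Sync=9am; Standup=11am.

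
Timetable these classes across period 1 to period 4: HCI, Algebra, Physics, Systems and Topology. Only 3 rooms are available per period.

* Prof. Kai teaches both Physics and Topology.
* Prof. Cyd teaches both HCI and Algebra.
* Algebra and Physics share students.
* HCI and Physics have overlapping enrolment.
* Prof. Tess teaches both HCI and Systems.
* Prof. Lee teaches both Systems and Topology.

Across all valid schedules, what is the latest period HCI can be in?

period 4

HCI at period 4 is achievable: HCI=period 4, Systems=period 1, Algebra=period 1, Physics=period 2, Topology=period 3.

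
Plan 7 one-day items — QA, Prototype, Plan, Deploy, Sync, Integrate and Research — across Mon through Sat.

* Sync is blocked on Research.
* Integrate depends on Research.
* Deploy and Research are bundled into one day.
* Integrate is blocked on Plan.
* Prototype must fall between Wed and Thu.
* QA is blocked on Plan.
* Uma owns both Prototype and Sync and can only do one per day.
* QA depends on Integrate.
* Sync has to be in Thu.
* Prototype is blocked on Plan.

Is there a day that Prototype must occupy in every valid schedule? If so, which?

Prototype's window is Wed–Thu.
Sync is fixed at Thu, and Prototype can't share a day with Sync.
So Prototype must be Wed.

Wed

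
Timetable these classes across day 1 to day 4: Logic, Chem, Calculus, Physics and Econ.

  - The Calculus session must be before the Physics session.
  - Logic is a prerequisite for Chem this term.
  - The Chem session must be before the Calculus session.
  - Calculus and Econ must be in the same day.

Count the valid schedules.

Enumerating: Econ -> day 3; Calculus -> day 3; Logic -> day 1; Physics -> day 4; Chem -> day 2.

1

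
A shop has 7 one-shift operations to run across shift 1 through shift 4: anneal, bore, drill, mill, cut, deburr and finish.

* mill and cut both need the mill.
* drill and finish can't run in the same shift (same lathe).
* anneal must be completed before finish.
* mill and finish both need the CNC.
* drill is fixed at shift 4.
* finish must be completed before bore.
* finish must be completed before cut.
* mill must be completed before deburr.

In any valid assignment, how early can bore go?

Precedence pushes bore to at least shift 3.
bore at shift 3 is achievable: deburr in shift 2, drill in shift 4, finish in shift 2, mill in shift 1, cut in shift 3, bore in shift 3, anneal in shift 1.

shift 3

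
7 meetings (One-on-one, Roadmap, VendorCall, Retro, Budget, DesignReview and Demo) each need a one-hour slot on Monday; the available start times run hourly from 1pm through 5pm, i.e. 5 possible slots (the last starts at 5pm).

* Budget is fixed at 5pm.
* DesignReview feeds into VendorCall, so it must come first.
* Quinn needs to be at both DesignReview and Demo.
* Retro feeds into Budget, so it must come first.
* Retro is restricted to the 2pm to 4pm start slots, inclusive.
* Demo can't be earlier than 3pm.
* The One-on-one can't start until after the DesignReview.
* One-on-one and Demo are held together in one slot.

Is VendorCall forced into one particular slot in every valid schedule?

No

VendorCall can be 2pm (e.g. Roadmap=1pm, Demo=3pm, One-on-one=3pm, VendorCall=2pm, Budget=5pm, Retro=2pm, DesignReview=1pm) or 3pm (e.g. Roadmap=1pm, Budget=5pm, One-on-one=3pm, VendorCall=3pm, DesignReview=1pm, Demo=3pm, Retro=2pm).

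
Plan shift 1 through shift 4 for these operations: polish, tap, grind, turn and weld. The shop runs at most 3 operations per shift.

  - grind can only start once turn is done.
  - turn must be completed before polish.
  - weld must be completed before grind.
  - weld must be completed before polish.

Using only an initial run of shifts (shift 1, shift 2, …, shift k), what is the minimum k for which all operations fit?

The precedence chain requires at least 2 distinct shifts.
With at most 3 per shift and 5 operations, at least 2 shifts are needed.
2 works (last occupied shift: shift 2): for example polish=shift 2, grind=shift 2, weld=shift 1, turn=shift 1, tap=shift 1.

2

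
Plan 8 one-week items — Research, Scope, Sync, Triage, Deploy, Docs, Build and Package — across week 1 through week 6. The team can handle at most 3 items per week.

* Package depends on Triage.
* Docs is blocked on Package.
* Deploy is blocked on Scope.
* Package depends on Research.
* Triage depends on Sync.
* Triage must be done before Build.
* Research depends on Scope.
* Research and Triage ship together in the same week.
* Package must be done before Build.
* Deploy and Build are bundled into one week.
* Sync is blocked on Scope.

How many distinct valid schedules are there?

Splitting on Research: it can be week 3 (5), week 4 (3). Listing each branch's schedules as (Scope, Sync, Triage, Deploy, Docs, Build, Package) by week number:
Research=week 3: (1,2,3,5,5,5,4) (1,2,3,5,6,5,4) (1,2,3,6,5,6,4) (1,2,3,6,6,6,4) (1,2,3,6,6,6,5) — 5.
Research=week 4: (1,2,4,6,6,6,5) (1,3,4,6,6,6,5) (2,3,4,6,6,6,5) — 3.
Summing: 5 + 3 = 8.

8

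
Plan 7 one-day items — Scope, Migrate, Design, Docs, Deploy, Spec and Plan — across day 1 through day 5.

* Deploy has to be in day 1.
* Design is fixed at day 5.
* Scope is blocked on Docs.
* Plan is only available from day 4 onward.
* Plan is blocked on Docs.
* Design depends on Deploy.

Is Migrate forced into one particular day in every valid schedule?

Migrate can be day 1 (e.g. Plan=day 4, Scope=day 2, Migrate=day 1, Spec=day 1, Docs=day 1, Deploy=day 1, Design=day 5) or day 2 (e.g. Spec in day 1, Scope in day 2, Docs in day 1, Deploy in day 1, Migrate in day 2, Design in day 5, Plan in day 4).

No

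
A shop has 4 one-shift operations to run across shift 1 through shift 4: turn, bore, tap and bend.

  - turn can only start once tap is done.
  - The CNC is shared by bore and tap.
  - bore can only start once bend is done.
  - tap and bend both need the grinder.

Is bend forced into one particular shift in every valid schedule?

No

bend can be shift 1 (e.g. turn=shift 3; bore=shift 3; tap=shift 2; bend=shift 1) or shift 2 (e.g. bore=shift 3; bend=shift 2; turn=shift 2; tap=shift 1).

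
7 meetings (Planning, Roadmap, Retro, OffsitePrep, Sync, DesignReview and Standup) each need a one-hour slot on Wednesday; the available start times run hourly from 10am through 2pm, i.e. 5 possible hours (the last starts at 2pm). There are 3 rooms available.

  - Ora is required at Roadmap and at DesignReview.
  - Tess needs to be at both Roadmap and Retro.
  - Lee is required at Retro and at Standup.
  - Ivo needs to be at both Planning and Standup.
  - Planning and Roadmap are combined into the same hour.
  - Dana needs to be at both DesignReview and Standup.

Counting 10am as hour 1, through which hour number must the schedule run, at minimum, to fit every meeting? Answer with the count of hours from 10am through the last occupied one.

3 hours

With at most 3 per hour and 7 meetings, at least 3 hours are needed.
3 works (last occupied hour: 12pm): for example Standup in 12pm; Roadmap in 10am; Retro in 11am; Planning in 10am; OffsitePrep in 10am; Sync in 11am; DesignReview in 11am.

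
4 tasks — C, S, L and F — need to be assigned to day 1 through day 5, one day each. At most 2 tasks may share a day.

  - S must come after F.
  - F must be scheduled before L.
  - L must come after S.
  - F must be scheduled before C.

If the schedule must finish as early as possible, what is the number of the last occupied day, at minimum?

The precedence chain requires at least 3 distinct days.
With at most 2 per day and 4 tasks, at least 2 days are needed.
3 works (last occupied day: day 3): for example S=day 2, C=day 2, L=day 3, F=day 1.

day 3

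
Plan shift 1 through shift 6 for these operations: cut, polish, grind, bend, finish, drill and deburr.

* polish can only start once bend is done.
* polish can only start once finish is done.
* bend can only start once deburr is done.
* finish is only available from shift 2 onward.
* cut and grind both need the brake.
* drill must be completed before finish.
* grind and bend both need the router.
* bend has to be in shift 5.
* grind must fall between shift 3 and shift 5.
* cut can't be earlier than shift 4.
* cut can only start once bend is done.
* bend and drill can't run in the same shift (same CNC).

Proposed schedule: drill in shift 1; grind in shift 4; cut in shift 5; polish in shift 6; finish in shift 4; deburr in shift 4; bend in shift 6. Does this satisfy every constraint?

No. cut can only start once bend is done is not satisfied.

bend has to be in shift 5 — violated.
grind must fall between shift 3 and shift 5 — holds.
bend and drill can't run in the same shift (same CNC) — holds.
cut and grind both need the brake — holds.
drill must be completed before finish — holds.
finish is only available from shift 2 onward — holds.
polish can only start once bend is done — violated.
cut can only start once bend is done — violated.
bend can only start once deburr is done — holds.
cut can't be earlier than shift 4 — holds.
grind and bend both need the router — holds.
polish can only start once finish is done — holds.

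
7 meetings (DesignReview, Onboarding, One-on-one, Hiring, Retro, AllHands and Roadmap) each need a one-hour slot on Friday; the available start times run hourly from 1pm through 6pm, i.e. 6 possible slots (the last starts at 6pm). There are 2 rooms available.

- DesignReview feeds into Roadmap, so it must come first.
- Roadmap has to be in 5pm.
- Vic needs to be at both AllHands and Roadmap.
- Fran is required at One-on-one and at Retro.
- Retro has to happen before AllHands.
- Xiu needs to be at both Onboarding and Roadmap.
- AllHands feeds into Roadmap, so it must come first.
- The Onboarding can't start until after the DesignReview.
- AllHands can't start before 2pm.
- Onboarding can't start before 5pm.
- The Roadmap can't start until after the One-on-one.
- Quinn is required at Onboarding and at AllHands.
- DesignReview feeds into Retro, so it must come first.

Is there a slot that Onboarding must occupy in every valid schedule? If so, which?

Onboarding's window is 5pm–6pm.
Roadmap is fixed at 5pm, and Onboarding can't share a slot with Roadmap.
So Onboarding must be 6pm.

6pm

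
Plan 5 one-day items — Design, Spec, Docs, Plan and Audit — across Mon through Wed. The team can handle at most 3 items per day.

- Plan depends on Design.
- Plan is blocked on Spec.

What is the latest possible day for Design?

Tue

Downstream work caps Design at Tue.
Design at Tue is achievable: Plan in Wed, Audit in Mon, Docs in Mon, Design in Tue, Spec in Mon.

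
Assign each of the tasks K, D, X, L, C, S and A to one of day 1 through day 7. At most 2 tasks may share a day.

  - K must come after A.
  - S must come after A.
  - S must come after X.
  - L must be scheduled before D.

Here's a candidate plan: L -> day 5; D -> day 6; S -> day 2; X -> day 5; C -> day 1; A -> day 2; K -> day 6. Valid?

S must come after X — violated.
K must come after A — holds.
L must be scheduled before D — holds.
At most 2 tasks may share a day — holds.
S must come after A — violated.

No — it violates: S must come after X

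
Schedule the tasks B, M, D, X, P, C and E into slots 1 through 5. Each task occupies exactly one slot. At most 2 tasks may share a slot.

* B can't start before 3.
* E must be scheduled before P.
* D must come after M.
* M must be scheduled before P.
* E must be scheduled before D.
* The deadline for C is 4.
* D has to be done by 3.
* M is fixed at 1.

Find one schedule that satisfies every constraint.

M=1; E=1; C=2; B=3; P=3; D=2; X=4

Checking: M(1) before D(2); E(1) before P(3); E(1) before D(2); M(1) before P(3); D=2 in [1,3]; M=1 in [1,1]; B=3 in [3,5]; C=2 in [1,4]; max 2 per slot (cap 2).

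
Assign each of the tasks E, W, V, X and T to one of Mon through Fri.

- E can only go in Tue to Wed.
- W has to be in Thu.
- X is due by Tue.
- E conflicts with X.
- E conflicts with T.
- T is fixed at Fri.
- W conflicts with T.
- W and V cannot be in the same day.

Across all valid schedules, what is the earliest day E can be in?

E is available from Tue; E's own window allows nothing later than Wed.
E at Tue is achievable: X in Mon; V in Mon; W in Thu; T in Fri; E in Tue.

Tue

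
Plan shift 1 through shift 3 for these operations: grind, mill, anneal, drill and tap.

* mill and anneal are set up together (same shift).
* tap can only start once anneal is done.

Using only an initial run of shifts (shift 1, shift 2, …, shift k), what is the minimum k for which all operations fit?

2 shifts

The precedence chain requires at least 2 distinct shifts.
2 works (last occupied shift: shift 2): for example grind -> shift 1, tap -> shift 2, anneal -> shift 1, drill -> shift 1, mill -> shift 1.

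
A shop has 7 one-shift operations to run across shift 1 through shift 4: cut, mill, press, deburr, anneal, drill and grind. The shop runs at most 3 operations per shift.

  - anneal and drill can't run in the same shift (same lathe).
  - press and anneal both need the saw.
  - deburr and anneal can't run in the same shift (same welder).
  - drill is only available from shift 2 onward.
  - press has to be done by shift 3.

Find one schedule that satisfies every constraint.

grind -> shift 2, drill -> shift 2, cut -> shift 1, deburr -> shift 2, press -> shift 1, mill -> shift 1, anneal -> shift 3

Checking: anneal(shift 3) != drill(shift 2); deburr(shift 2) != anneal(shift 3); press(shift 1) != anneal(shift 3); press=shift 1 in [shift 1,shift 3]; drill=shift 2 in [shift 2,shift 4]; max 3 per shift (cap 3).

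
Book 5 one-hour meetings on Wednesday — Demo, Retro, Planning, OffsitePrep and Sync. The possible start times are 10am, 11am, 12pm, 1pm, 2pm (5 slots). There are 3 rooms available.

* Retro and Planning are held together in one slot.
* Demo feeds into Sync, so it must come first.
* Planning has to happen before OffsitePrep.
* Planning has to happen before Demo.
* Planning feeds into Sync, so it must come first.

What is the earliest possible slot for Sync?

12pm

Precedence pushes Sync to at least 12pm.
Sync at 12pm is achievable: Planning=10am, Retro=10am, Demo=11am, OffsitePrep=11am, Sync=12pm.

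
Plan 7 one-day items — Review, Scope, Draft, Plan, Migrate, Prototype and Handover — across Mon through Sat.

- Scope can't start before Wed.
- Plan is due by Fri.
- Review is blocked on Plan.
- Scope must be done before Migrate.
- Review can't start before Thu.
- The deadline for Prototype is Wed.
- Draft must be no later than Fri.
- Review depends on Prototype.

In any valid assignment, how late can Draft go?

Draft's own window allows nothing later than Fri.
Draft at Fri is achievable: Review in Thu; Draft in Fri; Handover in Mon; Prototype in Mon; Plan in Mon; Scope in Wed; Migrate in Thu.

Fri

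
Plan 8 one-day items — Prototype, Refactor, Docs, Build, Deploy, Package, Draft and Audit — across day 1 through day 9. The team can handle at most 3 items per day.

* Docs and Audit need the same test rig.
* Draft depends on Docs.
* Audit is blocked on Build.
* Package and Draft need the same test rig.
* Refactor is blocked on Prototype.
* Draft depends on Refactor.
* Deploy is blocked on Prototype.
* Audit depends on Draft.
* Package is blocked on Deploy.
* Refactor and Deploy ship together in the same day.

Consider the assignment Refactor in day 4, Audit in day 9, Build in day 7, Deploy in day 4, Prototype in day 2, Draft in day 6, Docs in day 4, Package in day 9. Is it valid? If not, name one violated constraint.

Valid

Package is blocked on Deploy — holds.
The team can handle at most 3 items per day — holds.
Audit is blocked on Build — holds.
Audit depends on Draft — holds.
Docs and Audit need the same test rig — holds.
Draft depends on Refactor — holds.
Package and Draft need the same test rig — holds.
Refactor and Deploy ship together in the same day — holds.
Refactor is blocked on Prototype — holds.
Deploy is blocked on Prototype — holds.
Draft depends on Docs — holds.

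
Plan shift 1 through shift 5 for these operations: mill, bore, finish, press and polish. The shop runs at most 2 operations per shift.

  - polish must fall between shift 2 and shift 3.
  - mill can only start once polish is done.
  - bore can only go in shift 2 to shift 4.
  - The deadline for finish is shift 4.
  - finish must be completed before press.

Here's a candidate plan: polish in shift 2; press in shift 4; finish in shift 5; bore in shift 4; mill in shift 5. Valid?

The deadline for finish is shift 4 — violated.
mill can only start once polish is done — holds.
The shop runs at most 2 operations per shift — holds.
bore can only go in shift 2 to shift 4 — holds.
polish must fall between shift 2 and shift 3 — holds.
finish must be completed before press — violated.

No — it violates: The deadline for finish is shift 4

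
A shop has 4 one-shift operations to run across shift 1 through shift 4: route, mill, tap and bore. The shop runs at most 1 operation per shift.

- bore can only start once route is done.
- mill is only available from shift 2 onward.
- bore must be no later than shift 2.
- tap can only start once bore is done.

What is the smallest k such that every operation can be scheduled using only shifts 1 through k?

4

The precedence chain requires at least 3 distinct shifts.
With at most 1 per shift and 4 operations, at least 4 shifts are needed.
4 works (last occupied shift: shift 4): for example route in shift 1; tap in shift 4; bore in shift 2; mill in shift 3.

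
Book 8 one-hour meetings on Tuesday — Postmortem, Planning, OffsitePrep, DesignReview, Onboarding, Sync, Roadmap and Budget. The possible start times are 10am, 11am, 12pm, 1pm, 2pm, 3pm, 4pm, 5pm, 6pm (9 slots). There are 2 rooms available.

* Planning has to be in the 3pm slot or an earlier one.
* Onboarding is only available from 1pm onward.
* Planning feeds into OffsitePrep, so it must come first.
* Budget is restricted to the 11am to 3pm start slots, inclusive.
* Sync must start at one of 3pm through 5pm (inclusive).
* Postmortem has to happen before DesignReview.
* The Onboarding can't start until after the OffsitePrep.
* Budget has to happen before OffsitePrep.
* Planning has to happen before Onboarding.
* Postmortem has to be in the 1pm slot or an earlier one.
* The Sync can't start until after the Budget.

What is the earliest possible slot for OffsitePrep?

Precedence pushes OffsitePrep to at least 12pm; downstream work caps OffsitePrep at 5pm.
OffsitePrep at 12pm is achievable: OffsitePrep=12pm; Postmortem=10am; Onboarding=1pm; Budget=11am; DesignReview=11am; Roadmap=12pm; Planning=10am; Sync=3pm.

12pm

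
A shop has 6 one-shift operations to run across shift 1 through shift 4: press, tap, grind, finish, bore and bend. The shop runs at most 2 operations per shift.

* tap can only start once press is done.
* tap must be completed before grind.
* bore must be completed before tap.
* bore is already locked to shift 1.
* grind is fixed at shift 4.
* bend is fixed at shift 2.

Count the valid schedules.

8

Splitting on press: it can be shift 1 (5), shift 2 (3). Listing each branch's schedules as (tap, grind, finish, bore, bend) by shift number:
press=shift 1: (2,4,3,1,2) (2,4,4,1,2) (3,4,2,1,2) (3,4,3,1,2) (3,4,4,1,2) — 5.
press=shift 2: (3,4,1,1,2) (3,4,3,1,2) (3,4,4,1,2) — 3.
Summing: 5 + 3 = 8.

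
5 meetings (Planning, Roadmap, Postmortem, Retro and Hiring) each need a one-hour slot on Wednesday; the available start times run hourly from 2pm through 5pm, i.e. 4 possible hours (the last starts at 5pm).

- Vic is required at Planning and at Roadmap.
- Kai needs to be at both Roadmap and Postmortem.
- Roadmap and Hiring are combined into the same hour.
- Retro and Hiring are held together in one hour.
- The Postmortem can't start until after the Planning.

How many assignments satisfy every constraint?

12

Splitting on Planning: it can be 2pm (6), 3pm (4), 4pm (2). Listing each branch's schedules as (Roadmap, Postmortem, Retro, Hiring):
Planning=2pm: (3pm,4pm,3pm,3pm) (3pm,5pm,3pm,3pm) (4pm,3pm,4pm,4pm) (4pm,5pm,4pm,4pm) (5pm,3pm,5pm,5pm) (5pm,4pm,5pm,5pm) — 6.
Planning=3pm: (2pm,4pm,2pm,2pm) (2pm,5pm,2pm,2pm) (4pm,5pm,4pm,4pm) (5pm,4pm,5pm,5pm) — 4.
Planning=4pm: (2pm,5pm,2pm,2pm) (3pm,5pm,3pm,3pm) — 2.
Summing: 6 + 4 + 2 = 12.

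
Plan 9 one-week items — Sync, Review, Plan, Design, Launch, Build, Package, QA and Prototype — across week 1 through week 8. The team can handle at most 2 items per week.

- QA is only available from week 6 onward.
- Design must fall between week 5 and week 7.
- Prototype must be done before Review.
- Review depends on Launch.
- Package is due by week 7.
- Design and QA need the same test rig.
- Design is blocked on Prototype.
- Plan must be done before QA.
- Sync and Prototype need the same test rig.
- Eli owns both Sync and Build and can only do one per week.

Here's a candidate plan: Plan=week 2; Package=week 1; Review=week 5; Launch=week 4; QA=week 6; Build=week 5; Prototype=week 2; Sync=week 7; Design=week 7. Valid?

Yes, all constraints hold

Prototype must be done before Review — holds.
Package is due by week 7 — holds.
Sync and Prototype need the same test rig — holds.
Eli owns both Sync and Build and can only do one per week — holds.
Design and QA need the same test rig — holds.
Review depends on Launch — holds.
Design must fall between week 5 and week 7 — holds.
QA is only available from week 6 onward — holds.
Plan must be done before QA — holds.
The team can handle at most 2 items per week — holds.
Design is blocked on Prototype — holds.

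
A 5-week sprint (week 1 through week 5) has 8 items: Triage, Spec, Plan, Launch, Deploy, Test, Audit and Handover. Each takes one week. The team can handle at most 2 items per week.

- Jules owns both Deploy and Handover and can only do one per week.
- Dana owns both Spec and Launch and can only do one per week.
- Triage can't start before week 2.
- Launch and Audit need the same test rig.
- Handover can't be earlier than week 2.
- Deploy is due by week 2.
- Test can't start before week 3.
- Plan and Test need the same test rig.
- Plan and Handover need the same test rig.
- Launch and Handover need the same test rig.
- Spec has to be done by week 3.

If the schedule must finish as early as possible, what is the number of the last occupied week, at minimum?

4

With at most 2 per week and 8 work items, at least 4 weeks are needed.
Test can't be placed before week 3, so the schedule must run through at least week 3.
4 works (last occupied week: week 4): for example Handover in week 2, Plan in week 4, Launch in week 3, Test in week 3, Triage in week 2, Spec in week 1, Audit in week 4, Deploy in week 1.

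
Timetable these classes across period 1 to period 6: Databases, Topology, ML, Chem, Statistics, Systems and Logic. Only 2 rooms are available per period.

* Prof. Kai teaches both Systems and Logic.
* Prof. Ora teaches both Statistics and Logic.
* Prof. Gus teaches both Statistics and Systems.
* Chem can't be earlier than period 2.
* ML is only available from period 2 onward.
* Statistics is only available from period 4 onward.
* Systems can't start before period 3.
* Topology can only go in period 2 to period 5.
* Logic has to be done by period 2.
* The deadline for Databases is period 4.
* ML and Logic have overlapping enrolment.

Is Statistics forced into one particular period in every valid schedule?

No

Statistics can be period 4 (e.g. Logic in period 1; Systems in period 3; ML in period 2; Topology in period 2; Databases in period 1; Chem in period 3; Statistics in period 4) or period 5 (e.g. ML=period 2; Logic=period 1; Chem=period 3; Statistics=period 5; Databases=period 1; Topology=period 2; Systems=period 3).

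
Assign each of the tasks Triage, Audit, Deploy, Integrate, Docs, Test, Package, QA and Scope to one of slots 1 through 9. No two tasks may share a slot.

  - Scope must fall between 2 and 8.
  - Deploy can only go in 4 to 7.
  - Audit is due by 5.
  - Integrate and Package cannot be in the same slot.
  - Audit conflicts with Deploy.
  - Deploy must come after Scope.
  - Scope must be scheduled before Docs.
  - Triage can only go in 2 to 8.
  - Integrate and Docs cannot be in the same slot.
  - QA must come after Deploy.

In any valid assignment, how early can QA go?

Precedence pushes QA to at least 5.
QA at 5 is achievable: Test=8, Package=9, Docs=6, Audit=1, Deploy=4, Integrate=7, QA=5, Scope=2, Triage=3.

5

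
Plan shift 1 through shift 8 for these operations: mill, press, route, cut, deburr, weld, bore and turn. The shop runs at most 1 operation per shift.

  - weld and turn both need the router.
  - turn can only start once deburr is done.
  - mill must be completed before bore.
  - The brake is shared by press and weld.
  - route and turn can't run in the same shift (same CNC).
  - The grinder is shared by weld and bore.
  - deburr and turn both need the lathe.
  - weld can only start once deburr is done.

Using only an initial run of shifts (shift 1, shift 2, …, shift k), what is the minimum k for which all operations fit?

The precedence chain requires at least 2 distinct shifts.
With at most 1 per shift and 8 operations, at least 8 shifts are needed.
8 works (last occupied shift: shift 8): for example turn in shift 5, bore in shift 4, mill in shift 2, deburr in shift 1, press in shift 6, weld in shift 3, cut in shift 8, route in shift 7.

8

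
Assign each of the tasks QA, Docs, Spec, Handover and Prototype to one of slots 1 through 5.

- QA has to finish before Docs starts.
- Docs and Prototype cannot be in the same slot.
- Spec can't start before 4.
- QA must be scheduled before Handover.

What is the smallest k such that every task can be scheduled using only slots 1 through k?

4

The precedence chain requires at least 2 distinct slots.
Spec can't be placed before 4, so the schedule must run through at least slot 4.
4 works (last occupied slot: 4): for example Spec -> 4; QA -> 1; Prototype -> 1; Handover -> 2; Docs -> 2.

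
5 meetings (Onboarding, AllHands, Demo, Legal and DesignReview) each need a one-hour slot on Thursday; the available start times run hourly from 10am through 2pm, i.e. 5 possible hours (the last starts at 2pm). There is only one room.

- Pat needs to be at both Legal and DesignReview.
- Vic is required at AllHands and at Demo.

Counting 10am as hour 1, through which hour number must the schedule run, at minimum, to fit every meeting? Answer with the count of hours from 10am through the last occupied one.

5

With at most 1 per hour and 5 meetings, at least 5 hours are needed.
5 works (last occupied hour: 2pm): for example Onboarding in 10am, Legal in 1pm, AllHands in 11am, Demo in 12pm, DesignReview in 2pm.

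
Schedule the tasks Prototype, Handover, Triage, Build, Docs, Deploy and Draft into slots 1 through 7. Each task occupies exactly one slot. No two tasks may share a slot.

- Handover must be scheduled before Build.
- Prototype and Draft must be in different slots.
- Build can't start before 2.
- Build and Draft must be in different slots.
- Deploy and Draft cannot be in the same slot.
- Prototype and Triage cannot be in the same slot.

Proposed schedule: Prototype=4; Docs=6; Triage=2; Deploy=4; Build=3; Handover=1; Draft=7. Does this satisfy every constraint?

No — it violates: No two tasks may share a slot

Prototype and Triage cannot be in the same slot — holds.
Prototype and Draft must be in different slots — holds.
Build and Draft must be in different slots — holds.
Build can't start before 2 — holds.
Deploy and Draft cannot be in the same slot — holds.
Handover must be scheduled before Build — holds.
No two tasks may share a slot — violated.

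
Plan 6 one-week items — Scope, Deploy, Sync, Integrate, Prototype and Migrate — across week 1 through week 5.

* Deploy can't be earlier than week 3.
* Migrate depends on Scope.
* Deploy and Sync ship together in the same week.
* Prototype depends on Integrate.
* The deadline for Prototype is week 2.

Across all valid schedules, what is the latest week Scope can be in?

week 4

Downstream work caps Scope at week 4.
Scope at week 4 is achievable: Migrate -> week 5; Deploy -> week 3; Sync -> week 3; Integrate -> week 1; Scope -> week 4; Prototype -> week 2.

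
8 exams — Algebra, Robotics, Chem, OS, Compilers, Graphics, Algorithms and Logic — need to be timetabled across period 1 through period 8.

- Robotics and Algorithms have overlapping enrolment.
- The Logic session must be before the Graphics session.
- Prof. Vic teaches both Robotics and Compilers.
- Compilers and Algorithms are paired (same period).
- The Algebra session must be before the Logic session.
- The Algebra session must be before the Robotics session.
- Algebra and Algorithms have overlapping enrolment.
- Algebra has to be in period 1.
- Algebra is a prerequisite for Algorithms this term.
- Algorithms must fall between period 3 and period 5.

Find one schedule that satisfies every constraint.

Chem=period 1, Robotics=period 2, Graphics=period 3, Logic=period 2, OS=period 1, Algorithms=period 3, Algebra=period 1, Compilers=period 3

Checking: Algebra(period 1) before Logic(period 2); Logic(period 2) before Graphics(period 3); Algebra(period 1) before Robotics(period 2); Algebra(period 1) before Algorithms(period 3); Algebra(period 1) != Algorithms(period 3); Robotics(period 2) != Algorithms(period 3); Robotics(period 2) != Compilers(period 3); Compilers = Algorithms = period 3; Algorithms=period 3 in [period 3,period 5]; Algebra=period 1 in [period 1,period 1].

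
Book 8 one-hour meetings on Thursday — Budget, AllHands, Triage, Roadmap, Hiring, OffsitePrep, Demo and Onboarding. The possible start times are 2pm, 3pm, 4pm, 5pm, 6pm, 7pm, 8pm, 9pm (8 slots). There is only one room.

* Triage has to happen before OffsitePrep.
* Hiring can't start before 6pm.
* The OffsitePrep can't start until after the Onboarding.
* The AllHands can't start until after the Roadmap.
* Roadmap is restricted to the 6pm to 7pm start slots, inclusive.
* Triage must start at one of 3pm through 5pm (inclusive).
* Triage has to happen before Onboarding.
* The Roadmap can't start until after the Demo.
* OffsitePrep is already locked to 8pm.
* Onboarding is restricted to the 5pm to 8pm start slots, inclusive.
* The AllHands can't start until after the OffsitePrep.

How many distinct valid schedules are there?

8

Splitting on Budget: it can be 2pm (4), 3pm (2), 4pm (2). Listing each branch's schedules as (AllHands, Triage, Roadmap, Hiring, OffsitePrep, Demo, Onboarding):
Budget=2pm: (9pm,3pm,6pm,7pm,8pm,4pm,5pm) (9pm,3pm,7pm,6pm,8pm,4pm,5pm) (9pm,4pm,6pm,7pm,8pm,3pm,5pm) (9pm,4pm,7pm,6pm,8pm,3pm,5pm) — 4.
Budget=3pm: (9pm,4pm,6pm,7pm,8pm,2pm,5pm) (9pm,4pm,7pm,6pm,8pm,2pm,5pm) — 2.
Budget=4pm: (9pm,3pm,6pm,7pm,8pm,2pm,5pm) (9pm,3pm,7pm,6pm,8pm,2pm,5pm) — 2.
Summing: 4 + 2 + 2 = 8.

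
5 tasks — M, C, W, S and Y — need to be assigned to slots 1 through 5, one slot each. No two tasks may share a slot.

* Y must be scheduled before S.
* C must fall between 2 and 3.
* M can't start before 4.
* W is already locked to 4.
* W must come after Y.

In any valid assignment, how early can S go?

Precedence pushes S to at least 2.
S at 2 is achievable: C -> 3, M -> 5, W -> 4, S -> 2, Y -> 1.

2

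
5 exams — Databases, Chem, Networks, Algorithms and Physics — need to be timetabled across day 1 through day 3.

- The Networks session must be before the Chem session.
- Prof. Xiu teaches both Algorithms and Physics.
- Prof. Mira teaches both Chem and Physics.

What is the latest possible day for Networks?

Downstream work caps Networks at day 2.
Networks at day 2 is achievable: Algorithms in day 1; Physics in day 2; Networks in day 2; Databases in day 1; Chem in day 3.

day 2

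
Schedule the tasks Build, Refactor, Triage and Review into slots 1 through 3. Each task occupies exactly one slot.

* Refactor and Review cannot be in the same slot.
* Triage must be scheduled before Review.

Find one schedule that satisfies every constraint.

Triage in 1, Refactor in 1, Review in 2, Build in 1

Checking: Triage(1) before Review(2); Refactor(1) != Review(2).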